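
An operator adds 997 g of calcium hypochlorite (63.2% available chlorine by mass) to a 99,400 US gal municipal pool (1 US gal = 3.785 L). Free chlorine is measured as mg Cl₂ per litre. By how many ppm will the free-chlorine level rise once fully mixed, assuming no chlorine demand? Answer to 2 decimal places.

Volume: 99,400 US gal × 3.785 L/gal = 376,229 L.
Available chlorine delivered: 997 g × 0.632 = 630.1 g as Cl₂.
Concentration rise: 630.1 g / 376,229 L = 1.675 mg/L = 1.67 ppm.

1.67 ppm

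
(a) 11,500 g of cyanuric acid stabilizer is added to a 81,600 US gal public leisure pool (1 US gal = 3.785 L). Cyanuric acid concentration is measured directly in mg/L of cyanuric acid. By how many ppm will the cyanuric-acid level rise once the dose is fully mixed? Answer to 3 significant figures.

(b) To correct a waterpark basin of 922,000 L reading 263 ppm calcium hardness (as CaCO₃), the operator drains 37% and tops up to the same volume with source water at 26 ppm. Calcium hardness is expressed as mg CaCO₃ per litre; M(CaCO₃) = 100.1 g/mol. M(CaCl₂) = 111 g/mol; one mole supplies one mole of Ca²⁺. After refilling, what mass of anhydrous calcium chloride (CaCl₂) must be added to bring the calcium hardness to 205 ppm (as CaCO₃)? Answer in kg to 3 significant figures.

(a) Volume: 81,600 US gal × 3.785 L/gal = 308,856 L.
(a) Rise: 11,500 g / 308,856 L × 1000 = 37.23 mg/L.

(b) After draining 37% and refilling: 263 × 0.63 + 26 × 0.37 = 175.31 ppm.
(b) Deficit to target: 205 − 175.31 = 29.69 mg/L.
(b) As CaCO₃: 29.69 mg/L × 922,000 L = 27,370 g; ÷ 100.1 = 273.5 mol Ca²⁺.
(b) Mass: 273.5 × 111 = 30,350 g.

(a) 37.2 ppm; (b) 30.4 kg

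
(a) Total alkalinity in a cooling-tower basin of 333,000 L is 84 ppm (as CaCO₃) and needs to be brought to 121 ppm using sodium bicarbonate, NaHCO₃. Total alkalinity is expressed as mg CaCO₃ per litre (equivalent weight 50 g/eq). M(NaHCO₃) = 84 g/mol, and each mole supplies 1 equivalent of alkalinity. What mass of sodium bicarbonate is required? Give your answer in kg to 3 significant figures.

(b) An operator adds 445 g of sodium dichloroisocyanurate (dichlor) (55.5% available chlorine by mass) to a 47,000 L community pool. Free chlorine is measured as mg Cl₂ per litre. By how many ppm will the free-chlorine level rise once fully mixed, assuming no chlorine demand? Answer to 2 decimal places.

(a) 20.7 kg; (b) 5.25 ppm

(a) Alkalinity to add: (121 − 84) = 37 mg/L as CaCO₃ × 333,000 L = 12,320 g as CaCO₃.
(a) Equivalents: 12,320 g ÷ 50 g/eq = 246.4 eq.
(a) NaHCO₃ supplies 1 eq per mole → 246.4 mol.
(a) Mass: 246.4 mol × 84 g/mol = 20,700 g.

(b) Available chlorine delivered: 445 g × 0.555 = 247 g as Cl₂.
(b) Concentration rise: 247 g / 47,000 L = 5.255 mg/L = 5.25 ppm.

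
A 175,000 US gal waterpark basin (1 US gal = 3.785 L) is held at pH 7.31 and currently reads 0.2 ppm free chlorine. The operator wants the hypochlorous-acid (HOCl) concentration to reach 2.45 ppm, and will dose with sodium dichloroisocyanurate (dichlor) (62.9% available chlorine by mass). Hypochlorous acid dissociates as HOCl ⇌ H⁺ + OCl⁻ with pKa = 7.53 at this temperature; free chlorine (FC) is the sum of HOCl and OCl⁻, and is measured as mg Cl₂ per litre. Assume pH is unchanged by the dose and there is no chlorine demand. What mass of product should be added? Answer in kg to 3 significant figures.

Volume: 175,000 US gal × 3.785 L/gal = 662,375 L.
[OCl⁻]/[HOCl] = 10^(pH − pKa) = 10^(7.31 − 7.53) = 0.6026; fraction as HOCl = 1/(1 + 0.6026) = 0.624.
Free chlorine required for 2.45 ppm HOCl: 2.45 / 0.624 = 3.926 ppm.
FC to add: 3.926 − 0.2 = 3.726 mg/L as Cl₂.
Cl₂ equivalent: 3.726 mg/L × 662,375 L = 2468 g.
Product at 62.9% available Cl: 2468 / 0.629 = 3924 g.

3.92 kg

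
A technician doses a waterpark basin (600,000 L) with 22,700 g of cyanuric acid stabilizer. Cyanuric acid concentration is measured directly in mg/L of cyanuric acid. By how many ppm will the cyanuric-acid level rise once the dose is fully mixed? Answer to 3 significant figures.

37.8 ppm

Rise: 22,700 g / 600,000 L × 1000 = 37.83 mg/L.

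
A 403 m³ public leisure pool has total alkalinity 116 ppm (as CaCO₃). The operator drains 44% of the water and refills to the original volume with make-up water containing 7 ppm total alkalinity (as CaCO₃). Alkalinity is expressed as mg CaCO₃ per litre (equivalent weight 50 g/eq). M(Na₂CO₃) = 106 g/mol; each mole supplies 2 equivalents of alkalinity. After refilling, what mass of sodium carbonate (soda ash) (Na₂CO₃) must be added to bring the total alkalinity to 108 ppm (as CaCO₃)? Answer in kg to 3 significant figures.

17.1 kg

Volume: 403 m³ = 403,000 L.
After draining 44% and refilling: 116 × 0.56 + 7 × 0.44 = 68.04 ppm.
Deficit to target: 108 − 68.04 = 39.96 mg/L.
As CaCO₃: 39.96 mg/L × 403,000 L = 16,100 g; ÷ 50 g/eq ÷ 2 = 161 mol Na₂CO₃.
Mass: 161 × 106 = 17,070 g.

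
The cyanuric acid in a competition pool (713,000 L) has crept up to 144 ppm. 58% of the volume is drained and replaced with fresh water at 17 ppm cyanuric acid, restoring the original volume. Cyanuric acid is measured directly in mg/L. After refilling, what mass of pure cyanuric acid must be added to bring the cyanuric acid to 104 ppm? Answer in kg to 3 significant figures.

24.0 kg

After draining 58% and refilling: 144 × 0.42 + 17 × 0.58 = 70.34 ppm.
Deficit to target: 104 − 70.34 = 33.66 mg/L.
Mass: 33.66 mg/L × 713,000 L = 24,000 g cyanuric acid.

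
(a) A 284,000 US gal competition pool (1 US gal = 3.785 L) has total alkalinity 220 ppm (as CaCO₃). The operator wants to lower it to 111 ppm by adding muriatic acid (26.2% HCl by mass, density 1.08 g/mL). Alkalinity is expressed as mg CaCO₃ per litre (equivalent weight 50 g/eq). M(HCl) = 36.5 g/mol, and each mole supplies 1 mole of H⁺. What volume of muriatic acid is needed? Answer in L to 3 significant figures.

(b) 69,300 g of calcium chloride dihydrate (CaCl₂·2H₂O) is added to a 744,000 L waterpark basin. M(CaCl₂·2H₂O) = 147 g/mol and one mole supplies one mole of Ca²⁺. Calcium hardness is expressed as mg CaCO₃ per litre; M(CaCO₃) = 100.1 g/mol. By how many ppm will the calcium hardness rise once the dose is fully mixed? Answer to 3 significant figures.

(a) Volume: 284,000 US gal × 3.785 L/gal = 1,074,940 L.
(a) Alkalinity to neutralize: (220 − 111) = 109 mg/L as CaCO₃ × 1,074,940 L = 117,200 g as CaCO₃.
(a) Equivalents of H⁺ required: 117,200 ÷ 50 g/eq = 2343 eq = 2343 mol HCl.
(a) Mass of HCl: 2343 × 36.5 = 85,530 g.
(a) Mass of 26.2% solution: 85,530 / 0.262 = 326,500 g.
(a) Volume: 326,500 g ÷ 1.08 g/mL = 302,300 mL.

(b) Moles of Ca²⁺: 69,300 g ÷ 147 g/mol = 471.4 mol.
(b) As CaCO₃: 471.4 mol × 100.1 g/mol = 47,190 g.
(b) Rise: 47,190 g / 744,000 L × 1000 = 63.43 mg/L.

(a) 302 L; (b) 63.4 ppm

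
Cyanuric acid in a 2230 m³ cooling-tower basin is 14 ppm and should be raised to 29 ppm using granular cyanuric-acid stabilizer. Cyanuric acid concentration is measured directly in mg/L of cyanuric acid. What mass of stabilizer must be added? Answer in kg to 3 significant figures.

33.5 kg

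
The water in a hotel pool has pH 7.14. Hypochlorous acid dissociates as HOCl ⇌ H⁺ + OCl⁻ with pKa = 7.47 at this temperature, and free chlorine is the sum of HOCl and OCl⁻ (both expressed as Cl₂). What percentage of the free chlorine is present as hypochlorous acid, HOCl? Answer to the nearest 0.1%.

68.1%

[OCl⁻]/[HOCl] = 10^(pH − pKa) = 10^(7.14 − 7.47) = 10^-0.33 = 0.4677.
Fraction as HOCl = 1 / (1 + 0.4677) = 0.6813.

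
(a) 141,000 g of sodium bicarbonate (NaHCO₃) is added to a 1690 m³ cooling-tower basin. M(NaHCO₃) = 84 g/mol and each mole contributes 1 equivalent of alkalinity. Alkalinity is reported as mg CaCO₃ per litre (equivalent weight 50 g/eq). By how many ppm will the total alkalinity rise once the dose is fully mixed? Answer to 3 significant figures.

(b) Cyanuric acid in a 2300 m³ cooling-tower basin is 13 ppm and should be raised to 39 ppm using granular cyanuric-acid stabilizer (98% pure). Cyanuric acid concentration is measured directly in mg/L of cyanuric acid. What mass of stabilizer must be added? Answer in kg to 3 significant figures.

(a) 49.7 ppm; (b) 61.0 kg

(a) Volume: 1690 m³ = 1,690,000 L.
(a) Moles of NaHCO₃: 141,000 g ÷ 84 g/mol = 1679 mol → 1679 eq of alkalinity.
(a) As CaCO₃: 1679 eq × 50 g/eq = 83,930 g.
(a) Rise: 83,930 g / 1,690,000 L × 1000 = 49.66 mg/L.

(b) Volume: 2300 m³ = 2,300,000 L.
(b) CYA to add: (39 − 13) = 26 mg/L × 2,300,000 L = 59,800 g cyanuric acid.
(b) At 98% purity: 59,800 / 0.98 = 61,020 g product.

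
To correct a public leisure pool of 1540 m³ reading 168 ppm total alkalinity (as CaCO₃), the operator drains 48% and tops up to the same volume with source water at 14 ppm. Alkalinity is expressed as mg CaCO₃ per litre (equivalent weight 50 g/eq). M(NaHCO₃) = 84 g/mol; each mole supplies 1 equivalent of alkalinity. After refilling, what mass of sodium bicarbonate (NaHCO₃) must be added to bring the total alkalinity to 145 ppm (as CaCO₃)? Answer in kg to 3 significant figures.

Volume: 1540 m³ = 1,540,000 L.
After draining 48% and refilling: 168 × 0.52 + 14 × 0.48 = 94.08 ppm.
Deficit to target: 145 − 94.08 = 50.92 mg/L.
As CaCO₃: 50.92 mg/L × 1,540,000 L = 78,420 g; ÷ 50 g/eq ÷ 1 = 1568 mol NaHCO₃.
Mass: 1568 × 84 = 131,700 g.

132 kg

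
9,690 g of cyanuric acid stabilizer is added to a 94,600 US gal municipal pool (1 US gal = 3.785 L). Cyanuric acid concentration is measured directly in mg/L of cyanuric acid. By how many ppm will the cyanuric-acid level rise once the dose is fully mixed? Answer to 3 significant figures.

27.1 ppm

Volume: 94,600 US gal × 3.785 L/gal = 358,061 L.
Rise: 9,690 g / 358,061 L × 1000 = 27.06 mg/L.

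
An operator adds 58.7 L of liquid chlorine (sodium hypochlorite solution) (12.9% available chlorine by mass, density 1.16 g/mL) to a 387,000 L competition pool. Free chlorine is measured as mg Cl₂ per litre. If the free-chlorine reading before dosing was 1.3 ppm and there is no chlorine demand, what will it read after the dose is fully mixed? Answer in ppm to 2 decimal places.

24.00 ppm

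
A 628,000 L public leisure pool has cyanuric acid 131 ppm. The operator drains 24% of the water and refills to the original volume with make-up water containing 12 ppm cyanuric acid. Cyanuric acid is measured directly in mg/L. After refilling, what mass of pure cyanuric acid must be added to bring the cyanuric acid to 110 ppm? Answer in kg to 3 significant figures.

After draining 24% and refilling: 131 × 0.76 + 12 × 0.24 = 102.44 ppm.
Deficit to target: 110 − 102.44 = 7.56 mg/L.
Mass: 7.56 mg/L × 628,000 L = 4748 g cyanuric acid.

4.75 kg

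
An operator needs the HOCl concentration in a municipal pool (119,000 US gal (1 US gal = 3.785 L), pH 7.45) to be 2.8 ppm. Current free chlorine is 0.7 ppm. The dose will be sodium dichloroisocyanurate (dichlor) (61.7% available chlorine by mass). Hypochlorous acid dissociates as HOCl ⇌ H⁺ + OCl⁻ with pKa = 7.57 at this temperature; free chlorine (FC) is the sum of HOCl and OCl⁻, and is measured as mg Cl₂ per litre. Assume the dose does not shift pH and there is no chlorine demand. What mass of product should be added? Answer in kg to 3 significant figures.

Volume: 119,000 US gal × 3.785 L/gal = 450,415 L.
[OCl⁻]/[HOCl] = 10^(pH − pKa) = 10^(7.45 − 7.57) = 0.7586; fraction as HOCl = 1/(1 + 0.7586) = 0.5686.
Free chlorine required for 2.8 ppm HOCl: 2.8 / 0.5686 = 4.924 ppm.
FC to add: 4.924 − 0.7 = 4.224 mg/L as Cl₂.
Cl₂ equivalent: 4.224 mg/L × 450,415 L = 1903 g.
Product at 61.7% available Cl: 1903 / 0.617 = 3084 g.

3.08 kg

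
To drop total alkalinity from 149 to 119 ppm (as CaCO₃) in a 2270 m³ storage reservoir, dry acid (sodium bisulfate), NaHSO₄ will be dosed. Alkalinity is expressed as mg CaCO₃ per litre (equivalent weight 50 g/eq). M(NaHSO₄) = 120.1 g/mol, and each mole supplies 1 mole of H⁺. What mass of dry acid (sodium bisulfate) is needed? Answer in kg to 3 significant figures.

Volume: 2270 m³ = 2,270,000 L.
Alkalinity to neutralize: (149 − 119) = 30 mg/L as CaCO₃ × 2,270,000 L = 68,100 g as CaCO₃.
Equivalents of H⁺ required: 68,100 ÷ 50 g/eq = 1362 eq = 1362 mol NaHSO₄.
Mass of NaHSO₄: 1362 × 120.1 = 163,600 g.

164 kg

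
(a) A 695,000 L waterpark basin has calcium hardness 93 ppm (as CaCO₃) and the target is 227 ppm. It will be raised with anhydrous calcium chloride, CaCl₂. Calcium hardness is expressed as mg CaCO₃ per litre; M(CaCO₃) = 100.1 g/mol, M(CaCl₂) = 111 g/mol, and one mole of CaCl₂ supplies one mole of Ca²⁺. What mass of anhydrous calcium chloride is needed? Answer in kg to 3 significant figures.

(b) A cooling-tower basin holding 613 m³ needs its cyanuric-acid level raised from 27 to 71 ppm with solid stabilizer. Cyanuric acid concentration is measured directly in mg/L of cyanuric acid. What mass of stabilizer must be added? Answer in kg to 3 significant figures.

(a) Hardness to add: (227 − 93) = 134 mg/L as CaCO₃ × 695,000 L = 93,130 g as CaCO₃.
(a) Moles of Ca²⁺ (1 mol Ca²⁺ ≡ 1 mol CaCO₃): 93,130 / 100.1 g/mol = 930.4 mol.
(a) Mass of CaCl₂: 930.4 × 111 = 103,300 g.

(b) Volume: 613 m³ = 613,000 L.
(b) CYA to add: (71 − 27) = 44 mg/L × 613,000 L = 26,970 g cyanuric acid.

(a) 103 kg; (b) 27.0 kg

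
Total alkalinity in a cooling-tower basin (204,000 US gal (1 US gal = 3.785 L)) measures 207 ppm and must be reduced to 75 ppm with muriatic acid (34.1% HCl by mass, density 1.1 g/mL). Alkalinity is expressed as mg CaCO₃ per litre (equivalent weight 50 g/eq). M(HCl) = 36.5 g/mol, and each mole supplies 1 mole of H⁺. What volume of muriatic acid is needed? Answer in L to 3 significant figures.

198 L

Volume: 204,000 US gal × 3.785 L/gal = 772,140 L.
Alkalinity to neutralize: (207 − 75) = 132 mg/L as CaCO₃ × 772,140 L = 101,900 g as CaCO₃.
Equivalents of H⁺ required: 101,900 ÷ 50 g/eq = 2038 eq = 2038 mol HCl.
Mass of HCl: 2038 × 36.5 = 74,400 g.
Mass of 34.1% solution: 74,400 / 0.341 = 218,200 g.
Volume: 218,200 g ÷ 1.1 g/mL = 198,400 mL.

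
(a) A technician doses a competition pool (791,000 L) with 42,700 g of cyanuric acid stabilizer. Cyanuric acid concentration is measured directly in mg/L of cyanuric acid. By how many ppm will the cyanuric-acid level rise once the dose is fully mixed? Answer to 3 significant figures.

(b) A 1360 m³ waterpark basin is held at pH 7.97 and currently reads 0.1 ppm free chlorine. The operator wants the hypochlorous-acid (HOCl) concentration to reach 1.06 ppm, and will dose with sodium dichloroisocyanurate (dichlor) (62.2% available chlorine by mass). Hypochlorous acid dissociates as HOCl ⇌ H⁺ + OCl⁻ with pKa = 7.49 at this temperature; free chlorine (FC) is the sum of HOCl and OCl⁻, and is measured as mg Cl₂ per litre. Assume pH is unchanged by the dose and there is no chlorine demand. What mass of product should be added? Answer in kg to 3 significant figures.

(a) 54.0 ppm; (b) 9.10 kg

(a) Rise: 42,700 g / 791,000 L × 1000 = 53.98 mg/L.

(b) Volume: 1360 m³ = 1,360,000 L.
(b) [OCl⁻]/[HOCl] = 10^(pH − pKa) = 10^(7.97 − 7.49) = 3.02; fraction as HOCl = 1/(1 + 3.02) = 0.2488.
(b) Free chlorine required for 1.06 ppm HOCl: 1.06 / 0.2488 = 4.261 ppm.
(b) FC to add: 4.261 − 0.1 = 4.161 mg/L as Cl₂.
(b) Cl₂ equivalent: 4.161 mg/L × 1,360,000 L = 5659 g.
(b) Product at 62.2% available Cl: 5659 / 0.622 = 9098 g.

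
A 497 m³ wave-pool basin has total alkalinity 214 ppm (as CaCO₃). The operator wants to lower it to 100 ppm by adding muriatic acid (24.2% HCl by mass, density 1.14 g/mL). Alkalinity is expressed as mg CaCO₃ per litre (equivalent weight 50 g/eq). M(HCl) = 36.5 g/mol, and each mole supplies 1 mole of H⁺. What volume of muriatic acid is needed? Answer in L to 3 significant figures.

Volume: 497 m³ = 497,000 L.
Alkalinity to neutralize: (214 − 100) = 114 mg/L as CaCO₃ × 497,000 L = 56,660 g as CaCO₃.
Equivalents of H⁺ required: 56,660 ÷ 50 g/eq = 1133 eq = 1133 mol HCl.
Mass of HCl: 1133 × 36.5 = 41,360 g.
Mass of 24.2% solution: 41,360 / 0.242 = 170,900 g.
Volume: 170,900 g ÷ 1.14 g/mL = 149,900 mL.

150 L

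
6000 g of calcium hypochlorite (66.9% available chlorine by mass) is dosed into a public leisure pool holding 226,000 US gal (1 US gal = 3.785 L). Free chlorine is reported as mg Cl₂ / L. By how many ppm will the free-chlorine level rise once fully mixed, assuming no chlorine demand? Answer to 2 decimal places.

Volume: 226,000 US gal × 3.785 L/gal = 855,410 L.
Available chlorine delivered: 6000 g × 0.669 = 4014 g as Cl₂.
Concentration rise: 4014 g / 855,410 L = 4.692 mg/L = 4.69 ppm.

4.69 ppm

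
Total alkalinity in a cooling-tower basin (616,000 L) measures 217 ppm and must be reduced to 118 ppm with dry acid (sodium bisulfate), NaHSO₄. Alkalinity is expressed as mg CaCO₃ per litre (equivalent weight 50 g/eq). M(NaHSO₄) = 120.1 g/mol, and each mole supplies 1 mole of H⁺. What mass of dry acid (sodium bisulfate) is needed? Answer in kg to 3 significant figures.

146 kg

Alkalinity to neutralize: (217 − 118) = 99 mg/L as CaCO₃ × 616,000 L = 60,980 g as CaCO₃.
Equivalents of H⁺ required: 60,980 ÷ 50 g/eq = 1220 eq = 1220 mol NaHSO₄.
Mass of NaHSO₄: 1220 × 120.1 = 146,500 g.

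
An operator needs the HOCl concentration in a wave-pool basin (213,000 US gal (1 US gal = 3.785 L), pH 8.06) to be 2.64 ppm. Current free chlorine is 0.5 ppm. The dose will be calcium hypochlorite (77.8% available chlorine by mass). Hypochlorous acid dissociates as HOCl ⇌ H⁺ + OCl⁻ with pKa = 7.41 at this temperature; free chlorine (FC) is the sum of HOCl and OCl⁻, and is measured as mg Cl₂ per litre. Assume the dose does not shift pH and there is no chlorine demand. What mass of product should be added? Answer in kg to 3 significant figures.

Volume: 213,000 US gal × 3.785 L/gal = 806,205 L.
[OCl⁻]/[HOCl] = 10^(pH − pKa) = 10^(8.06 − 7.41) = 4.467; fraction as HOCl = 1/(1 + 4.467) = 0.1829.
Free chlorine required for 2.64 ppm HOCl: 2.64 / 0.1829 = 14.43 ppm.
FC to add: 14.43 − 0.5 = 13.93 mg/L as Cl₂.
Cl₂ equivalent: 13.93 mg/L × 806,205 L = 11,230 g.
Product at 77.8% available Cl: 11,230 / 0.778 = 14,440 g.

14.4 kg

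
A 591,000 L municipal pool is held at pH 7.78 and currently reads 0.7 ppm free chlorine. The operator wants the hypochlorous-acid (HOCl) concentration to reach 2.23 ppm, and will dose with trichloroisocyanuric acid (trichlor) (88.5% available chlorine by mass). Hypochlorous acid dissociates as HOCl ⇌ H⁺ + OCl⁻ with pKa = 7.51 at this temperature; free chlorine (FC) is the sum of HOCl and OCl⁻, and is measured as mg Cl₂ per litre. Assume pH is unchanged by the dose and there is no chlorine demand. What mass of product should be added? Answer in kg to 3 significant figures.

[OCl⁻]/[HOCl] = 10^(pH − pKa) = 10^(7.78 − 7.51) = 1.862; fraction as HOCl = 1/(1 + 1.862) = 0.3494.
Free chlorine required for 2.23 ppm HOCl: 2.23 / 0.3494 = 6.382 ppm.
FC to add: 6.382 − 0.7 = 5.682 mg/L as Cl₂.
Cl₂ equivalent: 5.682 mg/L × 591,000 L = 3358 g.
Product at 88.5% available Cl: 3358 / 0.885 = 3795 g.

3.79 kg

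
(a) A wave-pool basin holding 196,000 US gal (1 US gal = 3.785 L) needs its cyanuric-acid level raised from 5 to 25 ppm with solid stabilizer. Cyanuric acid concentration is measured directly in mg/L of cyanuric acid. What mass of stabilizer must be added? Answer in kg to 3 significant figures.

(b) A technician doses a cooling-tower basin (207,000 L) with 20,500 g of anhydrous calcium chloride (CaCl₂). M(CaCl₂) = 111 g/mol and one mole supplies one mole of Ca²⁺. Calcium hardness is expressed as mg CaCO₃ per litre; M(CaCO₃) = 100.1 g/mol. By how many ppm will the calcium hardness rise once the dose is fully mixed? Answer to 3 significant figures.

(a) Volume: 196,000 US gal × 3.785 L/gal = 741,860 L.
(a) CYA to add: (25 − 5) = 20 mg/L × 741,860 L = 14,840 g cyanuric acid.

(b) Moles of Ca²⁺: 20,500 g ÷ 111 g/mol = 184.7 mol.
(b) As CaCO₃: 184.7 mol × 100.1 g/mol = 18,490 g.
(b) Rise: 18,490 g / 207,000 L × 1000 = 89.31 mg/L.

(a) 14.8 kg; (b) 89.3 ppm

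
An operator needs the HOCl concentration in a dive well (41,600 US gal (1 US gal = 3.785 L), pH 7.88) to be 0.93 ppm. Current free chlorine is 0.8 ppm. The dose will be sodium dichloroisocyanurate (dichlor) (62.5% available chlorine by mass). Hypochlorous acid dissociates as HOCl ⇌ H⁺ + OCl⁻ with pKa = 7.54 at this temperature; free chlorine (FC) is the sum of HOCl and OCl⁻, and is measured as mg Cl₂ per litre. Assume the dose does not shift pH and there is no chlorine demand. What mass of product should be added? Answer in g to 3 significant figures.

545 g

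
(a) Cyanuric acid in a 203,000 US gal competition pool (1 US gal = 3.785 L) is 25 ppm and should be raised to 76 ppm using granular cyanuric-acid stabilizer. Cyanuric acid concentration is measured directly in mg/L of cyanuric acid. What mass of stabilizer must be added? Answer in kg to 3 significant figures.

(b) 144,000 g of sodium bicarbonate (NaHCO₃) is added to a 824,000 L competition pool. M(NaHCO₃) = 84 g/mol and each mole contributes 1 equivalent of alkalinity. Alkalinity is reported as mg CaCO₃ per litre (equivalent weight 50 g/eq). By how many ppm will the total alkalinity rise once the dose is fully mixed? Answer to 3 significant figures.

(a) Volume: 203,000 US gal × 3.785 L/gal = 768,355 L.
(a) CYA to add: (76 − 25) = 51 mg/L × 768,355 L = 39,190 g cyanuric acid.

(b) Moles of NaHCO₃: 144,000 g ÷ 84 g/mol = 1714 mol → 1714 eq of alkalinity.
(b) As CaCO₃: 1714 eq × 50 g/eq = 85,710 g.
(b) Rise: 85,710 g / 824,000 L × 1000 = 104 mg/L.

(a) 39.2 kg; (b) 104 ppm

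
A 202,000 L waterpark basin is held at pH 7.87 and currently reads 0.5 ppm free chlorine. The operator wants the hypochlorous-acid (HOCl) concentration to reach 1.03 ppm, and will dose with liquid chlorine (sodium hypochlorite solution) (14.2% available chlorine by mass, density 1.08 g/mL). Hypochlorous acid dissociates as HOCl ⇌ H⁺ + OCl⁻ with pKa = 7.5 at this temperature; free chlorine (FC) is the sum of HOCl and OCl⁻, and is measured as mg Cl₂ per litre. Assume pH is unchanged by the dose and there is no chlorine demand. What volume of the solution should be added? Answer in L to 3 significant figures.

3.88 L

[OCl⁻]/[HOCl] = 10^(pH − pKa) = 10^(7.87 − 7.5) = 2.344; fraction as HOCl = 1/(1 + 2.344) = 0.299.
Free chlorine required for 1.03 ppm HOCl: 1.03 / 0.299 = 3.445 ppm.
FC to add: 3.445 − 0.5 = 2.945 mg/L as Cl₂.
Cl₂ equivalent: 2.945 mg/L × 202,000 L = 594.8 g.
Product at 14.2% available Cl: 594.8 / 0.142 = 4189 g.
Volume: 4189 g ÷ 1.08 g/mL = 3878 mL.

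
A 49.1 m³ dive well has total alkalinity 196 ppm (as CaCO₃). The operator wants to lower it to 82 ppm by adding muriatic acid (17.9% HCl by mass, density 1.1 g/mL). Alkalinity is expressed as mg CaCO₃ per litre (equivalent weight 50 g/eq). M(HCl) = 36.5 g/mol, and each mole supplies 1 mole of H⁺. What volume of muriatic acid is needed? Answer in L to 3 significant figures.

Volume: 49.1 m³ = 49,100 L.
Alkalinity to neutralize: (196 − 82) = 114 mg/L as CaCO₃ × 49,100 L = 5597 g as CaCO₃.
Equivalents of H⁺ required: 5597 ÷ 50 g/eq = 111.9 eq = 111.9 mol HCl.
Mass of HCl: 111.9 × 36.5 = 4086 g.
Mass of 17.9% solution: 4086 / 0.179 = 22,830 g.
Volume: 22,830 g ÷ 1.1 g/mL = 20,750 mL.

20.8 L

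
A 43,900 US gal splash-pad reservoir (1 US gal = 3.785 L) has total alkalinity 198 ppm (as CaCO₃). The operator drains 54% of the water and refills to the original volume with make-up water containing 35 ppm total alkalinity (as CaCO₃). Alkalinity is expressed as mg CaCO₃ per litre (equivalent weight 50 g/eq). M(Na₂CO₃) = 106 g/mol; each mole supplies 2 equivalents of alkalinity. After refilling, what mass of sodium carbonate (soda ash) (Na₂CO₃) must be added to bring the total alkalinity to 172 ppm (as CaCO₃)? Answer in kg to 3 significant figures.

Volume: 43,900 US gal × 3.785 L/gal = 166,162 L.
After draining 54% and refilling: 198 × 0.46 + 35 × 0.54 = 109.98 ppm.
Deficit to target: 172 − 109.98 = 62.02 mg/L.
As CaCO₃: 62.02 mg/L × 166,162 L = 10,310 g; ÷ 50 g/eq ÷ 2 = 103.1 mol Na₂CO₃.
Mass: 103.1 × 106 = 10,920 g.

10.9 kg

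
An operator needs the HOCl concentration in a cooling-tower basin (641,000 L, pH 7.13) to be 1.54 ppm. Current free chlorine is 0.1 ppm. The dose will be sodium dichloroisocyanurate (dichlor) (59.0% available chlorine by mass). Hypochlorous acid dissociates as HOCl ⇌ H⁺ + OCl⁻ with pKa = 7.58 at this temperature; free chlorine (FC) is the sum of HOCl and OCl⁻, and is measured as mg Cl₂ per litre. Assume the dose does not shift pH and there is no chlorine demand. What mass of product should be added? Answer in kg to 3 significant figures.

2.16 kg

[OCl⁻]/[HOCl] = 10^(pH − pKa) = 10^(7.13 − 7.58) = 0.3548; fraction as HOCl = 1/(1 + 0.3548) = 0.7381.
Free chlorine required for 1.54 ppm HOCl: 1.54 / 0.7381 = 2.086 ppm.
FC to add: 2.086 − 0.1 = 1.986 mg/L as Cl₂.
Cl₂ equivalent: 1.986 mg/L × 641,000 L = 1273 g.
Product at 59.0% available Cl: 1273 / 0.59 = 2158 g.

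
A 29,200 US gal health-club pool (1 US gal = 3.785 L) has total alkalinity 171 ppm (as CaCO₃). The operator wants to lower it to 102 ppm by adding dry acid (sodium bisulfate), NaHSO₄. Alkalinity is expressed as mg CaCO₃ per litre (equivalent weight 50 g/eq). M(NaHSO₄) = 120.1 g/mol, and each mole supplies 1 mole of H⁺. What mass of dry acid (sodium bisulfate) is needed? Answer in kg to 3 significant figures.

18.3 kg

Volume: 29,200 US gal × 3.785 L/gal = 110,522 L.
Alkalinity to neutralize: (171 − 102) = 69 mg/L as CaCO₃ × 110,522 L = 7626 g as CaCO₃.
Equivalents of H⁺ required: 7626 ÷ 50 g/eq = 152.5 eq = 152.5 mol NaHSO₄.
Mass of NaHSO₄: 152.5 × 120.1 = 18,320 g.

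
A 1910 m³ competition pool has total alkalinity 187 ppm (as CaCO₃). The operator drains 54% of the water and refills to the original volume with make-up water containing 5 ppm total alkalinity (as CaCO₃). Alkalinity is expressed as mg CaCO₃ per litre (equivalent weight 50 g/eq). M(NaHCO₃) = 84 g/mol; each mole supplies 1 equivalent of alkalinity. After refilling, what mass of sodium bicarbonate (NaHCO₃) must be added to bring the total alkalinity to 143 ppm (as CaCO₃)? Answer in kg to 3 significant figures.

Volume: 1910 m³ = 1,910,000 L.
After draining 54% and refilling: 187 × 0.46 + 5 × 0.54 = 88.72 ppm.
Deficit to target: 143 − 88.72 = 54.28 mg/L.
As CaCO₃: 54.28 mg/L × 1,910,000 L = 103,700 g; ÷ 50 g/eq ÷ 1 = 2073 mol NaHCO₃.
Mass: 2073 × 84 = 174,200 g.

174 kg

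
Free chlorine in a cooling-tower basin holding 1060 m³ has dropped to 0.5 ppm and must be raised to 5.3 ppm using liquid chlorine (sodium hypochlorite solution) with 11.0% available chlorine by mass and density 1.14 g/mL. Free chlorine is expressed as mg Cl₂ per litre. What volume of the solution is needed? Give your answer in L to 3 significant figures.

40.6 L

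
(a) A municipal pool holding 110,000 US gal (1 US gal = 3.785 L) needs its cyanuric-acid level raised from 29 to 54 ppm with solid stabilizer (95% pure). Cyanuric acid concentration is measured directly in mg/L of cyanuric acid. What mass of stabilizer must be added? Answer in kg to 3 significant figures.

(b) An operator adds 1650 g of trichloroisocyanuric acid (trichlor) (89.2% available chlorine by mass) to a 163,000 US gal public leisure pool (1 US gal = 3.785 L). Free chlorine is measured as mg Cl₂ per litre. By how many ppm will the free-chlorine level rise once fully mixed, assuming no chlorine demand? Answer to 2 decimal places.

(a) Volume: 110,000 US gal × 3.785 L/gal = 416,350 L.
(a) CYA to add: (54 − 29) = 25 mg/L × 416,350 L = 10,410 g cyanuric acid.
(a) At 95% purity: 10,410 / 0.95 = 10,960 g product.

(b) Volume: 163,000 US gal × 3.785 L/gal = 616,955 L.
(b) Available chlorine delivered: 1650 g × 0.892 = 1472 g as Cl₂.
(b) Concentration rise: 1472 g / 616,955 L = 2.386 mg/L = 2.39 ppm.

(a) 11.0 kg; (b) 2.39 ppm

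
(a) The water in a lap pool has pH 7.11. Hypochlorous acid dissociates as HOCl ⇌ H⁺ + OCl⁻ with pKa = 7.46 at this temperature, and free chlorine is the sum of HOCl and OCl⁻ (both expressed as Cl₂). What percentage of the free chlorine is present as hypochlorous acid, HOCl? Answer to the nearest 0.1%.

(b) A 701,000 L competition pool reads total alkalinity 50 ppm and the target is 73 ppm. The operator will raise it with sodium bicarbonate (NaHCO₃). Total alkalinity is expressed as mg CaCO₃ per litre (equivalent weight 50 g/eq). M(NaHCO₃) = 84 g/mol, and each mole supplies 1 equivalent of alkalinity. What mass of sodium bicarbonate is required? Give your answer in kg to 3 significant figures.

(a) [OCl⁻]/[HOCl] = 10^(pH − pKa) = 10^(7.11 − 7.46) = 10^-0.35 = 0.4467.
(a) Fraction as HOCl = 1 / (1 + 0.4467) = 0.6912.

(b) Alkalinity to add: (73 − 50) = 23 mg/L as CaCO₃ × 701,000 L = 16,120 g as CaCO₃.
(b) Equivalents: 16,120 g ÷ 50 g/eq = 322.5 eq.
(b) NaHCO₃ supplies 1 eq per mole → 322.5 mol.
(b) Mass: 322.5 mol × 84 g/mol = 27,090 g.

(a) 69.1%; (b) 27.1 kg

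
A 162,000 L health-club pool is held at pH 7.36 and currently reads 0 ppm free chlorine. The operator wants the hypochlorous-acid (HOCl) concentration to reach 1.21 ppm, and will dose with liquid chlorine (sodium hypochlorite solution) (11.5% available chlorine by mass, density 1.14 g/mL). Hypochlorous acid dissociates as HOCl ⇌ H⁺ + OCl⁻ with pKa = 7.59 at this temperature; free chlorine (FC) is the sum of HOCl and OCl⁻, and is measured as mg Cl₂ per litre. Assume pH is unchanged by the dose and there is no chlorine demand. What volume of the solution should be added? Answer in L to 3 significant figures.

2.38 L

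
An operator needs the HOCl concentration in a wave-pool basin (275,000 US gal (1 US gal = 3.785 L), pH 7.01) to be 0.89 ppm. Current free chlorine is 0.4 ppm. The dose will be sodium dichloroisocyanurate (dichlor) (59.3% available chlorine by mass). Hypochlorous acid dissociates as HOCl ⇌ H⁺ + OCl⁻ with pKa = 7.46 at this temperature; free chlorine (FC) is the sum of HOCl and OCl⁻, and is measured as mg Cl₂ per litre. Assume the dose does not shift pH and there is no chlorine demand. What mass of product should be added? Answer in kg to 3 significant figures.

1.41 kg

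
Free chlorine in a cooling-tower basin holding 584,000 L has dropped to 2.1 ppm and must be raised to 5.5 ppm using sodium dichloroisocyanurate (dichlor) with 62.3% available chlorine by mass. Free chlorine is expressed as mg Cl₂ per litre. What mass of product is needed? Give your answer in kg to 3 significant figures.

Chlorine deficit: 5.5 − 2.1 = 3.4 ppm = 3.4 mg/L as Cl₂.
Cl₂ equivalent needed: 3.4 mg/L × 584,000 L = 1,986,000 mg = 1986 g.
Product at 62.3% available chlorine: 1986 / 0.623 = 3187 g.

3.19 kg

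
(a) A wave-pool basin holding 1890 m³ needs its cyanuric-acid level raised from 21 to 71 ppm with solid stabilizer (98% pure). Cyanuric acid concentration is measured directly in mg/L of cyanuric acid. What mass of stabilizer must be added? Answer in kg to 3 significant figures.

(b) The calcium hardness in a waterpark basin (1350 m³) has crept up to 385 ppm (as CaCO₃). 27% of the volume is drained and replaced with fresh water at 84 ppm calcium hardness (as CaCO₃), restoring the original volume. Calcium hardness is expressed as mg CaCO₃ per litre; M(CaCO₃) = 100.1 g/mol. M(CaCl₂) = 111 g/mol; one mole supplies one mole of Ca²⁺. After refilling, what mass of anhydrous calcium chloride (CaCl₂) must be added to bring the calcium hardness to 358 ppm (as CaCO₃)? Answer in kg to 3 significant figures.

(a) Volume: 1890 m³ = 1,890,000 L.
(a) CYA to add: (71 − 21) = 50 mg/L × 1,890,000 L = 94,500 g cyanuric acid.
(a) At 98% purity: 94,500 / 0.98 = 96,430 g product.

(b) Volume: 1350 m³ = 1,350,000 L.
(b) After draining 27% and refilling: 385 × 0.73 + 84 × 0.27 = 303.73 ppm.
(b) Deficit to target: 358 − 303.73 = 54.27 mg/L.
(b) As CaCO₃: 54.27 mg/L × 1,350,000 L = 73,260 g; ÷ 100.1 = 731.9 mol Ca²⁺.
(b) Mass: 731.9 × 111 = 81,240 g.

(a) 96.4 kg; (b) 81.2 kg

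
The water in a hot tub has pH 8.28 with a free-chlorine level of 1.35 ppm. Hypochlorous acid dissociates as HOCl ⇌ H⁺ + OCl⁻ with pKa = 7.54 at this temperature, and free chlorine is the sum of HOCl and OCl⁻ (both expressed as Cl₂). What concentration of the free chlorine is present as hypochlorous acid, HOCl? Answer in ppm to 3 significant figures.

0.208 ppm

[OCl⁻]/[HOCl] = 10^(pH − pKa) = 10^(8.28 − 7.54) = 10^0.74 = 5.495.
Fraction as HOCl = 1 / (1 + 5.495) = 0.154.
HOCl = 0.154 × 1.35 ppm = 0.2078 ppm.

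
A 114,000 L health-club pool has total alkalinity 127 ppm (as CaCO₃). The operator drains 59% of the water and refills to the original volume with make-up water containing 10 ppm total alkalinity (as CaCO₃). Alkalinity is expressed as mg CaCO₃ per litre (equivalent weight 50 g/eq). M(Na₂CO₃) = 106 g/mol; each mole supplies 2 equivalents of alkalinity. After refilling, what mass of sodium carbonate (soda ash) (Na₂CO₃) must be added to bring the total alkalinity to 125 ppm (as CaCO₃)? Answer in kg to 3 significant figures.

After draining 59% and refilling: 127 × 0.41 + 10 × 0.59 = 57.97 ppm.
Deficit to target: 125 − 57.97 = 67.03 mg/L.
As CaCO₃: 67.03 mg/L × 114,000 L = 7641 g; ÷ 50 g/eq ÷ 2 = 76.41 mol Na₂CO₃.
Mass: 76.41 × 106 = 8100 g.

8.10 kg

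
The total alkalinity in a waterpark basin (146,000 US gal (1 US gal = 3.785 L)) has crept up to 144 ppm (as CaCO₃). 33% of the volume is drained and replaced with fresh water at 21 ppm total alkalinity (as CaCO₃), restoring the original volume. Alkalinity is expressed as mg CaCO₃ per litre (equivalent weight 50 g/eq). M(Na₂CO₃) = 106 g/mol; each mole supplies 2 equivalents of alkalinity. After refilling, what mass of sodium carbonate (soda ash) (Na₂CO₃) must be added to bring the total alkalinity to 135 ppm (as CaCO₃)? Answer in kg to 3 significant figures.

18.5 kg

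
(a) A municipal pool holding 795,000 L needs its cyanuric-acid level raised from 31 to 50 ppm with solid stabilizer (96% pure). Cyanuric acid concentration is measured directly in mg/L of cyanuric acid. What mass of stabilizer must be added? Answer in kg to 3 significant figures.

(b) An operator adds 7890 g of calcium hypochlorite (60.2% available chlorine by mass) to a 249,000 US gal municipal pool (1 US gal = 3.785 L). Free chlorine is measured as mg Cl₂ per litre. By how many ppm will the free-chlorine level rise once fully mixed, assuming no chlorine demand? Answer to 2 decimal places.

(a) CYA to add: (50 − 31) = 19 mg/L × 795,000 L = 15,100 g cyanuric acid.
(a) At 96% purity: 15,100 / 0.96 = 15,730 g product.

(b) Volume: 249,000 US gal × 3.785 L/gal = 942,465 L.
(b) Available chlorine delivered: 7890 g × 0.602 = 4750 g as Cl₂.
(b) Concentration rise: 4750 g / 942,465 L = 5.04 mg/L = 5.04 ppm.

(a) 15.7 kg; (b) 5.04 ppm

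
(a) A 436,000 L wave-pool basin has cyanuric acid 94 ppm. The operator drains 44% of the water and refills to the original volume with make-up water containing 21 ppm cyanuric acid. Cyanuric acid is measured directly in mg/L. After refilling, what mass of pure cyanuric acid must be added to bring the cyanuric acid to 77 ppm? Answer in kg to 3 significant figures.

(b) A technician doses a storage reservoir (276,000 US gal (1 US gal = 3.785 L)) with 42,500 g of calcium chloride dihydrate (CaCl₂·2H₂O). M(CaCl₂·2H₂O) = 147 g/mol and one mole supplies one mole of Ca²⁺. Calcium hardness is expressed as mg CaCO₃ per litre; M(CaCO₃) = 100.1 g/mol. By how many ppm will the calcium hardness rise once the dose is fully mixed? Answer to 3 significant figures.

(a) 6.59 kg; (b) 27.7 ppm

(a) After draining 44% and refilling: 94 × 0.56 + 21 × 0.44 = 61.88 ppm.
(a) Deficit to target: 77 − 61.88 = 15.12 mg/L.
(a) Mass: 15.12 mg/L × 436,000 L = 6592 g cyanuric acid.

(b) Volume: 276,000 US gal × 3.785 L/gal = 1,044,660 L.
(b) Moles of Ca²⁺: 42,500 g ÷ 147 g/mol = 289.1 mol.
(b) As CaCO₃: 289.1 mol × 100.1 g/mol = 28,940 g.
(b) Rise: 28,940 g / 1,044,660 L × 1000 = 27.7 mg/L.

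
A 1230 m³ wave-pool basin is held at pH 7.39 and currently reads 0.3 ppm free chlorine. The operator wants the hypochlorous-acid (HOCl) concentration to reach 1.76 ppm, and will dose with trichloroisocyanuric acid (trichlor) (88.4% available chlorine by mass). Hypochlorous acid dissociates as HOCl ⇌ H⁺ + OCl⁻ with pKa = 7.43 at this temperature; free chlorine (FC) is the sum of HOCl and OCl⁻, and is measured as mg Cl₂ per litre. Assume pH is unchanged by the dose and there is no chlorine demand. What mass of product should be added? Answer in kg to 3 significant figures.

Volume: 1230 m³ = 1,230,000 L.
[OCl⁻]/[HOCl] = 10^(pH − pKa) = 10^(7.39 − 7.43) = 0.912; fraction as HOCl = 1/(1 + 0.912) = 0.523.
Free chlorine required for 1.76 ppm HOCl: 1.76 / 0.523 = 3.365 ppm.
FC to add: 3.365 − 0.3 = 3.065 mg/L as Cl₂.
Cl₂ equivalent: 3.065 mg/L × 1,230,000 L = 3770 g.
Product at 88.4% available Cl: 3770 / 0.884 = 4265 g.

4.26 kg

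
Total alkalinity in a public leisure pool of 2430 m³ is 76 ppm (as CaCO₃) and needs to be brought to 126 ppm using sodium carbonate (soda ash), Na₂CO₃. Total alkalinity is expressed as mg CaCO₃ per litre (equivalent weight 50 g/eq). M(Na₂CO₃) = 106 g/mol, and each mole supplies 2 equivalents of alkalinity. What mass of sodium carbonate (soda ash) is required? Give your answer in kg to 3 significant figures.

129 kg

Volume: 2430 m³ = 2,430,000 L.
Alkalinity to add: (126 − 76) = 50 mg/L as CaCO₃ × 2,430,000 L = 121,500 g as CaCO₃.
Equivalents: 121,500 g ÷ 50 g/eq = 2430 eq.
Each mole of Na₂CO₃ supplies 2 eq, so 2430 / 2 = 1215 mol.
Mass: 1215 mol × 106 g/mol = 128,800 g.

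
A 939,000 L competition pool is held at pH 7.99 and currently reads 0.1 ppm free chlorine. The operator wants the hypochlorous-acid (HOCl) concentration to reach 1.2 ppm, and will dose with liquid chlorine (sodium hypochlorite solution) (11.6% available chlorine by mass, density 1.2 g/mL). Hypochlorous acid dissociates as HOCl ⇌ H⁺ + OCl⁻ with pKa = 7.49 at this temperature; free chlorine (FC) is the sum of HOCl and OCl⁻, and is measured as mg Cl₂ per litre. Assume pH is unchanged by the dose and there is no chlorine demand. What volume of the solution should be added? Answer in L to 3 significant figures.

[OCl⁻]/[HOCl] = 10^(pH − pKa) = 10^(7.99 − 7.49) = 3.162; fraction as HOCl = 1/(1 + 3.162) = 0.2403.
Free chlorine required for 1.2 ppm HOCl: 1.2 / 0.2403 = 4.995 ppm.
FC to add: 4.995 − 0.1 = 4.895 mg/L as Cl₂.
Cl₂ equivalent: 4.895 mg/L × 939,000 L = 4596 g.
Product at 11.6% available Cl: 4596 / 0.116 = 39,620 g.
Volume: 39,620 g ÷ 1.2 g/mL = 33,020 mL.

33.0 L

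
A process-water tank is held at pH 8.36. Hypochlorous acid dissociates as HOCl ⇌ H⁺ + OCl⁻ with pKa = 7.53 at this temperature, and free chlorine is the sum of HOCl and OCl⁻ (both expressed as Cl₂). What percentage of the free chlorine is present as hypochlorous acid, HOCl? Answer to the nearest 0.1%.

[OCl⁻]/[HOCl] = 10^(pH − pKa) = 10^(8.36 − 7.53) = 10^0.83 = 6.761.
Fraction as HOCl = 1 / (1 + 6.761) = 0.1289.

12.9%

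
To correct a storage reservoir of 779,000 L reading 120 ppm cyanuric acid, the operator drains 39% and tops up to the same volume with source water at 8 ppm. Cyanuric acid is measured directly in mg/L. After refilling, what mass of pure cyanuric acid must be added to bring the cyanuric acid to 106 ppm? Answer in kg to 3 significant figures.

After draining 39% and refilling: 120 × 0.61 + 8 × 0.39 = 76.32 ppm.
Deficit to target: 106 − 76.32 = 29.68 mg/L.
Mass: 29.68 mg/L × 779,000 L = 23,120 g cyanuric acid.

23.1 kg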